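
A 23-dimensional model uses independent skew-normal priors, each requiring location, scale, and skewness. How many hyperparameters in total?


Per parameter: 3 (location, scale, and skewness).
Total = 23 * 3 = 69

69


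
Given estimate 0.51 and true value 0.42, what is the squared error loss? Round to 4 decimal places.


Squared error = (estimate - true)^2
Difference = 0.09
Loss = 0.09^2 = 0.0081

0.0081


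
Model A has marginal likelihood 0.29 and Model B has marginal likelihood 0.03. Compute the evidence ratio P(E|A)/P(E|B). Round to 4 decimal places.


Evidence ratio = P(E|A) / P(E|B)
= 0.29 / 0.03
= 9.6667

9.6667


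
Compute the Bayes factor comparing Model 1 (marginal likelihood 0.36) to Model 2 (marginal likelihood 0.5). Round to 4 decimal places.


BF12 = marginal likelihood of M1 / marginal likelihood of M2
= 0.36/0.5
= 0.72

0.72


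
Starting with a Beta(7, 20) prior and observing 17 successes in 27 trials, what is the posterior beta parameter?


Posterior beta = prior beta + failures
Failures = 27 - 17 = 10
beta_post = 20 + 10 = 30

30


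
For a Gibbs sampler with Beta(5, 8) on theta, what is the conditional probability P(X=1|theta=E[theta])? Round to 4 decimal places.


E[theta] = 5/(5+8) = 0.3846
P(X=1|theta) = theta = 0.3846

0.3846


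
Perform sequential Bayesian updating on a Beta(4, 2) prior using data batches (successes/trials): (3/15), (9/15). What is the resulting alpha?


Accumulate successes: 12
Posterior alpha = prior alpha + sum of successes
= 4 + 12 = 16

16


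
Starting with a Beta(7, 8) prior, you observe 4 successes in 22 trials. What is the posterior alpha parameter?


For a Beta-Binomial conjugate model:
Posterior alpha = prior alpha + number of successes
= 7 + 4 = 11

11


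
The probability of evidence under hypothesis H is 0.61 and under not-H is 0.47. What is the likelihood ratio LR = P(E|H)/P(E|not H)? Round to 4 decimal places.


LR = 0.61 / 0.47
= 1.2979

1.2979


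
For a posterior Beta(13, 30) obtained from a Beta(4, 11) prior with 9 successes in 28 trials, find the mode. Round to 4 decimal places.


Mode = (alpha - 1) / (alpha + beta - 2)
= 12 / 41
= 0.2927

0.2927


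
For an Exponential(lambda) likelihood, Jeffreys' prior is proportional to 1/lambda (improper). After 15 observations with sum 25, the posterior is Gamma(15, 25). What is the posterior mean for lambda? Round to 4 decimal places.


Posterior = Gamma(n, sum_x) = Gamma(15, 25)
Posterior mean = shape/rate = 15/25
= 0.6

0.6


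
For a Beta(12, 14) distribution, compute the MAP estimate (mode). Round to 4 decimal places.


MAP = mode = (a-1)/(a+b-2)
= (12-1)/(12+14-2)
= 11/24 = 0.4583

0.4583


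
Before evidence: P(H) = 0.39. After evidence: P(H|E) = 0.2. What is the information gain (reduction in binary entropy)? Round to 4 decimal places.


Prior entropy = 0.9648
Posterior entropy = 0.7219
Information gain = 0.9648 - 0.7219 = 0.2429

0.2429


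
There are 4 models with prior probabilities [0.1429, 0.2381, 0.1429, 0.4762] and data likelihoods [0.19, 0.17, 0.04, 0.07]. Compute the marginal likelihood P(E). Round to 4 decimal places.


P(E) = sum over models of P(M_i) * P(E|M_i)
= 0.1429*0.19 + 0.2381*0.17 + 0.1429*0.04 + 0.4762*0.07
= 0.1067

0.1067


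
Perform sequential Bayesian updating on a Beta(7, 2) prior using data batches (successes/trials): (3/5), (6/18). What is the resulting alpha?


Accumulate successes: 9
Posterior alpha = prior alpha + sum of successes
= 7 + 9 = 16

16


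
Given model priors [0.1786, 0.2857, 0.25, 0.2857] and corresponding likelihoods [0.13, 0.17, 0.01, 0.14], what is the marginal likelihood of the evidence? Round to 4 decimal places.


P(E) = sum_i P(M_i) P(E|M_i)
= 0.0232 + 0.0486 + 0.0025 + 0.04
= 0.1143

0.1143


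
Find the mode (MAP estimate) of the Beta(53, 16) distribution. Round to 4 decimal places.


For Beta(a,b) with a,b > 1:
Mode = (a-1)/(a+b-2) = (53-1)/(69-2)
= 52/67 = 0.7761

0.7761


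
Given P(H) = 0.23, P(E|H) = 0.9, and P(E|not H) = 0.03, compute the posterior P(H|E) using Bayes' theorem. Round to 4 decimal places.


By Bayes' theorem: P(H|E) = P(E|H)*P(H) / P(E)
P(E) = P(E|H)*P(H) + P(E|not H)*P(not H)
P(E) = 0.9*0.23 + 0.03*0.77 = 0.2301
P(H|E) = 0.9*0.23 / 0.2301 = 0.8996

0.8996


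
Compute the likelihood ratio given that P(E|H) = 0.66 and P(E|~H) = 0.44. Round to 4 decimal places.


LR = P(E|H) / P(E|~H)
= 0.66 / 0.44 = 1.5

1.5


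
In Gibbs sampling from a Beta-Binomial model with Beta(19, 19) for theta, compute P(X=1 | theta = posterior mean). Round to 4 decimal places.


Posterior mean = alpha/(alpha+beta) = 19/38 = 0.5
P(X=1|theta=mean) = theta = 0.5

0.5


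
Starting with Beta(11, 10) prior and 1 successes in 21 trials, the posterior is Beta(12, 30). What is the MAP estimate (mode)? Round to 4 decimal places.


The mode of Beta(a, b) when a > 1 and b > 1 is (a-1)/(a+b-2)
= (12 - 1) / (12 + 30 - 2)
= 11 / 40
= 0.275

0.275


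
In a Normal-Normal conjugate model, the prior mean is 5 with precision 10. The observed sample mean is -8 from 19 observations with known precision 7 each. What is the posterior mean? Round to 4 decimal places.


Posterior precision = tau0 + n*tau = 10 + 19*7 = 143
Posterior mean = (tau0*mu0 + n*tau*xbar) / posterior_precision
= (10*5 + 19*7*-8) / 143
= -1014 / 143 = -7.0909

-7.0909


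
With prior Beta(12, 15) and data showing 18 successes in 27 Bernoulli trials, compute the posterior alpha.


Conjugate update: alpha_posterior = alpha_prior + k
= 12 + 18 = 30

30


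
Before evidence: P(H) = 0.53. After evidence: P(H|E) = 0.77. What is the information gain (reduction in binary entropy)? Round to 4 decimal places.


Prior entropy = 0.9974
Posterior entropy = 0.778
Information gain = 0.9974 - 0.778 = 0.2194

0.2194


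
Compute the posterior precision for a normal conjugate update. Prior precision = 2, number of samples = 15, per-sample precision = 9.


tau_post = tau_0 + n * tau
= 2 + 15 * 9 = 137

137


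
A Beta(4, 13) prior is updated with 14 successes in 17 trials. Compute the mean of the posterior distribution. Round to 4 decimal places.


After update: Beta(18, 16)
Mean = 18 / (18 + 16) = 18 / 34
= 0.5294

0.5294


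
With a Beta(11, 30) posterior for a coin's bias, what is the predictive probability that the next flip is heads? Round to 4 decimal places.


The predictive probability equals the posterior mean.
P(next = heads) = alpha / (alpha + beta)
= 11 / 41 = 0.2683

0.2683


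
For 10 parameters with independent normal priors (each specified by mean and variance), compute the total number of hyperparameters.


A normal prior has 2 hyperparameters per parameter.
Total = 10 * 2 = 20

20


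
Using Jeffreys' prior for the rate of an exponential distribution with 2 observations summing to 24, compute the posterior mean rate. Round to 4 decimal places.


Jeffreys' prior leads to posterior Gamma(2, 24).
Mean = 2/24 = 0.0833

0.0833


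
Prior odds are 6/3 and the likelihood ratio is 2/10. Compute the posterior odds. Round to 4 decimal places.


Posterior odds = prior odds * likelihood ratio
= (6/3) * (2/10)
= 12 / 30
= 0.4

0.4


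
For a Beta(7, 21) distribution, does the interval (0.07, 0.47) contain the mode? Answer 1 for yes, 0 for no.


Mode of Beta(a,b) = (a-1)/(a+b-2)
= (7-1)/(7+21-2) = 0.2308
Check: 0.07 <= 0.2308 <= 0.47?
Result: 1

1


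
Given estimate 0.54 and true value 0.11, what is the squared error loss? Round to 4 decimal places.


Squared error = (estimate - true)^2
Difference = 0.43
Loss = 0.43^2 = 0.1849

0.1849


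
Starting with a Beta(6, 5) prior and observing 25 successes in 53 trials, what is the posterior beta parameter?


Posterior beta = prior beta + failures
Failures = 53 - 25 = 28
beta_post = 5 + 28 = 33

33


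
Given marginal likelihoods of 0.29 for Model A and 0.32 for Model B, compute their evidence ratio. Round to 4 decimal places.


Ratio = ML(A) / ML(B) = 0.29/0.32
= 0.9062

0.9062


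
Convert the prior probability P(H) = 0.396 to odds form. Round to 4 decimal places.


P(not H) = 1 - 0.396 = 0.604
Odds = 0.396 / 0.604 = 0.6556

0.6556


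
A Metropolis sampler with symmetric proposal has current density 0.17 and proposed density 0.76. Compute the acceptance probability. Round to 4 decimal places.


For symmetric proposals, acceptance = min(1, pi(x*)/pi(x))
= min(1, 0.76/0.17)
= min(1, 4.4706) = 1.0

1.0


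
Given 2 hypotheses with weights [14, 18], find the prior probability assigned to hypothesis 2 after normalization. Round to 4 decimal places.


To normalize, divide each weight by the sum of all weights.
Sum = 32
Prior(H2) = 18/32 = 0.5625

0.5625


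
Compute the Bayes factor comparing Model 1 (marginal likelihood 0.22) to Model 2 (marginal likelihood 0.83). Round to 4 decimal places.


BF12 = marginal likelihood of M1 / marginal likelihood of M2
= 0.22/0.83
= 0.2651

0.2651


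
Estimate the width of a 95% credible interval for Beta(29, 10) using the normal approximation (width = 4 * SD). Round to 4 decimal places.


For Beta(a,b): Var = ab/((a+b)^2(a+b+1))
Var = 0.0048, SD = 0.069
Approximate 95% CI width = 4 * 0.069 = 0.2762

0.2762


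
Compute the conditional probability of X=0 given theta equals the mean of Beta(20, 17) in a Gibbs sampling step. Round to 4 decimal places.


Mean of Beta(20, 17) = 0.5405
P(X=0 | theta=0.5405) = 0.4595

0.4595


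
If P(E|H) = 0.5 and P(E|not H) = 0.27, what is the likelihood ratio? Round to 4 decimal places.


Likelihood ratio = P(E|H) / P(E|not H)
= 0.5 / 0.27
= 1.8519

1.8519


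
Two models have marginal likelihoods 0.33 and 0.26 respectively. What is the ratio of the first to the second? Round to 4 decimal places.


Evidence ratio = 0.33 / 0.26
= 1.2692

1.2692


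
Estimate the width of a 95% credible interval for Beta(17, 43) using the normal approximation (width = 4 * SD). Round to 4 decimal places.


For Beta(a,b): Var = ab/((a+b)^2(a+b+1))
Var = 0.0033, SD = 0.0577
Approximate 95% CI width = 4 * 0.0577 = 0.2308

0.2308


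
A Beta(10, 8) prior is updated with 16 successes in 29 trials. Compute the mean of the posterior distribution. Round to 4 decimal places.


After update: Beta(26, 21)
Mean = 26 / (26 + 21) = 26 / 47
= 0.5532

0.5532


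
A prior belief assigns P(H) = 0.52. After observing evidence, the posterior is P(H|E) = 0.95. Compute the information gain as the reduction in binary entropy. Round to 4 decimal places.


H(prior) = -0.52*log2(0.52) - 0.48*log2(0.48)
= 0.9988
H(post) = -0.95*log2(0.95) - 0.05*log2(0.05)
= 0.2864
IG = 0.9988 - 0.2864 = 0.7124

0.7124


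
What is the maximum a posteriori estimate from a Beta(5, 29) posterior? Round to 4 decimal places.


The MAP estimate equals the mode of the distribution.
Mode of Beta(a,b) = (a-1)/(a+b-2)
= 4/32
= 0.125

0.125


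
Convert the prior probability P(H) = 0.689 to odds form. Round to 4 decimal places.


P(not H) = 1 - 0.689 = 0.311
Odds = 0.689 / 0.311 = 2.2154

2.2154


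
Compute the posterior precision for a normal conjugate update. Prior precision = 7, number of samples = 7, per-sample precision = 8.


tau_post = tau_0 + n * tau
= 7 + 7 * 8 = 63

63


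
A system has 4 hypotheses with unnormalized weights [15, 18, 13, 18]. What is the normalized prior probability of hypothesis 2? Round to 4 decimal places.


The normalized prior is the weight divided by the total.
Total weight = 64
P(H2) = 18 / 64 = 0.2812

0.2812


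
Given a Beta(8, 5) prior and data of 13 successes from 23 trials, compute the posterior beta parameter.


Number of failures = 23 - 13 = 10
Posterior beta = 5 + 10 = 15

15


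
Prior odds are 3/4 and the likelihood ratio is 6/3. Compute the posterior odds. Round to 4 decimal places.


Posterior odds = prior odds * likelihood ratio
= (3/4) * (6/3)
= 18 / 12
= 1.5

1.5


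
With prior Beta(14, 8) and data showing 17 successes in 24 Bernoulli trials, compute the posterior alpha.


Conjugate update: alpha_posterior = alpha_prior + k
= 14 + 17 = 31

31


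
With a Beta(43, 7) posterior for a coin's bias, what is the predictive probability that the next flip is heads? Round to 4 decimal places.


The predictive probability equals the posterior mean.
P(next = heads) = alpha / (alpha + beta)
= 43 / 50 = 0.86

0.86


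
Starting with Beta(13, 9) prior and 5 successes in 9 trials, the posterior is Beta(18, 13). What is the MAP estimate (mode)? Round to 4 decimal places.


The mode of Beta(a, b) when a > 1 and b > 1 is (a-1)/(a+b-2)
= (18 - 1) / (18 + 13 - 2)
= 17 / 29
= 0.5862

0.5862


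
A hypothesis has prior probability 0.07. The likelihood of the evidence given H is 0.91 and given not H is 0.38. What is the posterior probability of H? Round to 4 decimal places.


Using Bayes' theorem:
P(E) = 0.07 * 0.91 + 0.93 * 0.38
P(E) = 0.4171
P(H|E) = (0.07 * 0.91) / 0.4171 = 0.1527

0.1527


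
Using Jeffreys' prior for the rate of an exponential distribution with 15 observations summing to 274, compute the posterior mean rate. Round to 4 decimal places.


Jeffreys' prior leads to posterior Gamma(15, 274).
Mean = 15/274 = 0.0547

0.0547


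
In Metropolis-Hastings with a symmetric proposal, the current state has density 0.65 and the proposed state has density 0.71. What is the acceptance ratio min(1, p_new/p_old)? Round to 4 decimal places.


Ratio = p_new / p_old = 0.71 / 0.65 = 1.0923
Acceptance = min(1, 1.0923) = 1.0

1.0


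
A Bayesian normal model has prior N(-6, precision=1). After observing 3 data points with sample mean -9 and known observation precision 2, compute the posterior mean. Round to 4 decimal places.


Posterior mean = (prior_precision * prior_mean + n * data_precision * data_mean) / (prior_precision + n * data_precision)
Numerator = 1*-6 + 3*2*-9 = -60
Denominator = 1 + 3*2 = 7
Posterior mean = -8.5714

-8.5714


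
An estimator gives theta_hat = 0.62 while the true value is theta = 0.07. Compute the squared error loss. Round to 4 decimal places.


The squared error loss is (theta_hat - theta)^2
= (0.62 - 0.07)^2
= (0.55)^2 = 0.3025

0.3025


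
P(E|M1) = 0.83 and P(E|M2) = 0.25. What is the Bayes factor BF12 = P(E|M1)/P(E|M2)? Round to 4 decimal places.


Bayes factor BF12 = P(E|M1) / P(E|M2)
= 0.83 / 0.25
= 3.32

3.32


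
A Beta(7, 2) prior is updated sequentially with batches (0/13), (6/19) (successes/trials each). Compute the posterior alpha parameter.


Sequential conjugate updating is equivalent to a single batch update.
Total successes across all batches = 6
alpha_posterior = alpha_prior + total_successes = 7 + 6
= 13

13


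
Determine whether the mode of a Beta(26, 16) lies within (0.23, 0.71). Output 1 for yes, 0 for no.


First find the mode: (a-1)/(a+b-2) = 0.625
Is 0.625 in (0.23, 0.71)? 1

1


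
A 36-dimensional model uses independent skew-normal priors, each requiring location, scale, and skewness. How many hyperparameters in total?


Per parameter: 3 (location, scale, and skewness).
Total = 36 * 3 = 108

108


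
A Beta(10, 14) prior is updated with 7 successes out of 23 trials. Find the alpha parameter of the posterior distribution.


In the Beta-Binomial conjugate update:
alpha_post = alpha_prior + successes
= 10 + 7
= 17

17


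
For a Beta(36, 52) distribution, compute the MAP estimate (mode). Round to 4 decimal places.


MAP = mode = (a-1)/(a+b-2)
= (36-1)/(36+52-2)
= 35/86 = 0.407

0.407


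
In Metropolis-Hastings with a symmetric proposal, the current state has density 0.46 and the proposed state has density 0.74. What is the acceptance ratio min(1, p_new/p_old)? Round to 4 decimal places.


Ratio = p_new / p_old = 0.74 / 0.46 = 1.6087
Acceptance = min(1, 1.6087) = 1.0

1.0


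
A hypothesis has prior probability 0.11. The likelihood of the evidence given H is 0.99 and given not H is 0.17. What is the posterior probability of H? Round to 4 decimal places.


Using Bayes' theorem:
P(E) = 0.11 * 0.99 + 0.89 * 0.17
P(E) = 0.2602
P(H|E) = (0.11 * 0.99) / 0.2602 = 0.4185

0.4185


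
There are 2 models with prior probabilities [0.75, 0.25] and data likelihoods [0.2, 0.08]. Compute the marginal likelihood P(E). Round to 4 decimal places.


P(E) = sum over models of P(M_i) * P(E|M_i)
= 0.75*0.2 + 0.25*0.08
= 0.17

0.17


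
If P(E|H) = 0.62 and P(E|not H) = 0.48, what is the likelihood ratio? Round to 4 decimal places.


Likelihood ratio = P(E|H) / P(E|not H)
= 0.62 / 0.48
= 1.2917

1.2917


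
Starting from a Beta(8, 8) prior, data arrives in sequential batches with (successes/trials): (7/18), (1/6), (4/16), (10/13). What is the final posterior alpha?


In sequential Bayesian updating, we sum all successes.
Total successes = 22
Final alpha = 8 + 22 = 30

30


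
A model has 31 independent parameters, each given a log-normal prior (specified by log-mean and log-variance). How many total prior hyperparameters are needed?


Each log-normal prior needs 2 hyperparameters (log-mean and log-variance).
Total = 2 * 31 = 62

62


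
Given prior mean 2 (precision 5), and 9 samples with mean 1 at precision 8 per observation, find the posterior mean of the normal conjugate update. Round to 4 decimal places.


The posterior mean is a precision-weighted average of prior and data.
Post. prec. = 5 + 72 = 77
Post. mean = (10 + 72)/77 = 82/77 = 1.0649

1.0649


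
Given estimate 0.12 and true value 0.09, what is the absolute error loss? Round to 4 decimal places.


Absolute error = |estimate - true|
= |0.03| = 0.03

0.03


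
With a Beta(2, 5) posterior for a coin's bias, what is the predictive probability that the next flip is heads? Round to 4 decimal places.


The predictive probability equals the posterior mean.
P(next = heads) = alpha / (alpha + beta)
= 2 / 7 = 0.2857

0.2857


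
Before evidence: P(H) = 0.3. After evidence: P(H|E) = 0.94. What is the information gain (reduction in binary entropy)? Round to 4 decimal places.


Prior entropy = 0.8813
Posterior entropy = 0.3274
Information gain = 0.8813 - 0.3274 = 0.5538

0.5538


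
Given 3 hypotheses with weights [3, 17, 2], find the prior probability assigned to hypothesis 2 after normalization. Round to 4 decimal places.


To normalize, divide each weight by the sum of all weights.
Sum = 22
Prior(H2) = 17/22 = 0.7727

0.7727


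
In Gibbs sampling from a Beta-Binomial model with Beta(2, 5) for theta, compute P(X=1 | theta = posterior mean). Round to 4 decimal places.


Posterior mean = alpha/(alpha+beta) = 2/7 = 0.2857
P(X=1|theta=mean) = theta = 0.2857

0.2857


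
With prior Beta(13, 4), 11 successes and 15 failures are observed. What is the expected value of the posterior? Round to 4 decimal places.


Posterior = Beta(24, 19)
E[theta] = alpha/(alpha+beta)
= 24/43 = 0.5581

0.5581


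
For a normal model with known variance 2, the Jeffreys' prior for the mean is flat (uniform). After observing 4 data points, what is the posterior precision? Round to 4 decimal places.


Jeffreys' prior for normal mean (known variance) is flat.
Prior precision = 0.
Posterior precision = prior_prec + n/sigma^2 = 0 + 4/2
= 2.0

2.0


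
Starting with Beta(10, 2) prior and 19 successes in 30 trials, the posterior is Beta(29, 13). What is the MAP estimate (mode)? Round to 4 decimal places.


The mode of Beta(a, b) when a > 1 and b > 1 is (a-1)/(a+b-2)
= (29 - 1) / (29 + 13 - 2)
= 28 / 40
= 0.7

0.7


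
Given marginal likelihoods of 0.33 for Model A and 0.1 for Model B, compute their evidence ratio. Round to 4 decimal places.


Ratio = ML(A) / ML(B) = 0.33/0.1
= 3.3

3.3


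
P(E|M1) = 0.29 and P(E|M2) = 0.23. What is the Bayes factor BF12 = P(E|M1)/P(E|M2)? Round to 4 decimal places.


Bayes factor BF12 = P(E|M1) / P(E|M2)
= 0.29 / 0.23
= 1.2609

1.2609


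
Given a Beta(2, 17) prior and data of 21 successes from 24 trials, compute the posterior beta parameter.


Number of failures = 24 - 21 = 3
Posterior beta = 17 + 3 = 20

20


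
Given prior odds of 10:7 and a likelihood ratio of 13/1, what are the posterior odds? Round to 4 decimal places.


Posterior odds = prior odds * LR
Prior odds = 10/7 = 1.4286
LR = 13/1 = 13.0
Posterior odds = 1.4286 * 13.0 = 18.5714

18.5714


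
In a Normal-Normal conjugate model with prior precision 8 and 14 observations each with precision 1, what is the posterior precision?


Posterior precision = prior precision + n * observation precision
= 8 + 14 * 1
= 8 + 14 = 22

22


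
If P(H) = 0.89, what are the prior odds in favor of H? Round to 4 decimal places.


Prior odds = P(H) / (1 - P(H))
= 0.89 / 0.11
= 8.0909

8.0909


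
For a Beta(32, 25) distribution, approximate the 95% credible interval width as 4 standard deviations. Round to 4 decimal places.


Variance of Beta(a,b) = ab / ((a+b)^2 * (a+b+1))
= 32*25 / ((57)^2 * 58)
= 0.0042
SD = sqrt(0.0042) = 0.0652
Width = 4 * SD = 0.2606

0.2606


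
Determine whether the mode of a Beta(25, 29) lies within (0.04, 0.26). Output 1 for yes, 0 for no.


First find the mode: (a-1)/(a+b-2) = 0.4615
Is 0.4615 in (0.04, 0.26)? 0

0


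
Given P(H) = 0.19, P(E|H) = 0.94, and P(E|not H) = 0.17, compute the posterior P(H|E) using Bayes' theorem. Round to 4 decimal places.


By Bayes' theorem: P(H|E) = P(E|H)*P(H) / P(E)
P(E) = P(E|H)*P(H) + P(E|not H)*P(not H)
P(E) = 0.94*0.19 + 0.17*0.81 = 0.3163
P(H|E) = 0.94*0.19 / 0.3163 = 0.5647

0.5647


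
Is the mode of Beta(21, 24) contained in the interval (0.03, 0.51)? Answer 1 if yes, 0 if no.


Mode = (a-1)/(a+b-2) = 20/43 = 0.4651
Interval: (0.03, 0.51)
Contains mode? 1

1


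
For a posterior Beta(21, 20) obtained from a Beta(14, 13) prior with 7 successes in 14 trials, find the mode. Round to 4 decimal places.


Mode = (alpha - 1) / (alpha + beta - 2)
= 20 / 39
= 0.5128

0.5128


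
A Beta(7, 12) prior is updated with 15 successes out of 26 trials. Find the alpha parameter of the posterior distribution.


In the Beta-Binomial conjugate update:
alpha_post = alpha_prior + successes
= 7 + 15
= 22

22


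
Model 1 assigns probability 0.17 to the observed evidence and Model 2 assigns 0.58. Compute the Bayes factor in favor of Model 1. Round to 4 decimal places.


BF = P(data|M1) / P(data|M2)
= 0.17 / 0.58 = 0.2931

0.2931


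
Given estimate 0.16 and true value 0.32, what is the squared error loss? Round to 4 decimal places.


Squared error = (estimate - true)^2
Difference = -0.16
Loss = -0.16^2 = 0.0256

0.0256


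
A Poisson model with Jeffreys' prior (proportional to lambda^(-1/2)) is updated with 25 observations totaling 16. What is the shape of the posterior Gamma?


Posterior = Gamma(0.5 + S, n)
= Gamma(0.5 + 16, 25)
Posterior shape = 0.5 + S = 0.5 + 16 = 16.5

16.5


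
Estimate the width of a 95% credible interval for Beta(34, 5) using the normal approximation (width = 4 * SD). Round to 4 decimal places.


For Beta(a,b): Var = ab/((a+b)^2(a+b+1))
Var = 0.0028, SD = 0.0529
Approximate 95% CI width = 4 * 0.0529 = 0.2114

0.2114


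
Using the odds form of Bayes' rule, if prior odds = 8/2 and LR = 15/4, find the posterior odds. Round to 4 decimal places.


Bayes' rule in odds form: posterior odds = prior odds * LR
= (8 * 15) / (2 * 4)
= 120/8 = 15.0

15.0


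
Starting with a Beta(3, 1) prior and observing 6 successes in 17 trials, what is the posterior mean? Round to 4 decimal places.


Posterior parameters: alpha = 3 + 6 = 9
beta = 1 + 11 = 12
Posterior mean = alpha / (alpha + beta) = 9 / 21
= 0.4286

0.4286


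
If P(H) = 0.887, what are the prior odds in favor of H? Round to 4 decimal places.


Prior odds = P(H) / (1 - P(H))
= 0.887 / 0.113
= 7.8496

7.8496


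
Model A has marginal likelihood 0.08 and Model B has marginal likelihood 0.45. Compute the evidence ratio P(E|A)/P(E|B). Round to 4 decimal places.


Evidence ratio = P(E|A) / P(E|B)
= 0.08 / 0.45
= 0.1778

0.1778


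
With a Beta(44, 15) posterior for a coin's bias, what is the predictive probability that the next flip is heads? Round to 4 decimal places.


The predictive probability equals the posterior mean.
P(next = heads) = alpha / (alpha + beta)
= 44 / 59 = 0.7458

0.7458


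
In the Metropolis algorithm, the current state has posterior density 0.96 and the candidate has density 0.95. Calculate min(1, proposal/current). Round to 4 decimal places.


Ratio = 0.95/0.96 = 0.9896
Acceptance probability = min(1, 0.9896)
= 0.9896

0.9896


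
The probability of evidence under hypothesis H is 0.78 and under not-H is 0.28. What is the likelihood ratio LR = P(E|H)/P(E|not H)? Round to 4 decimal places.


LR = 0.78 / 0.28
= 2.7857

2.7857


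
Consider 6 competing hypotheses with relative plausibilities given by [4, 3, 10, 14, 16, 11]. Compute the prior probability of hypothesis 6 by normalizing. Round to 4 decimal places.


Sum of weights = 4 + 3 + 10 + 14 + 16 + 11 = 58
Normalized prior for H6 = 11 / 58
= 0.1897

0.1897


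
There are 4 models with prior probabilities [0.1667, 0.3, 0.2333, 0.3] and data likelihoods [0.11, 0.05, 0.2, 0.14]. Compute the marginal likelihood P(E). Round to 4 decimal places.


P(E) = sum over models of P(M_i) * P(E|M_i)
= 0.1667*0.11 + 0.3*0.05 + 0.2333*0.2 + 0.3*0.14
= 0.122

0.122


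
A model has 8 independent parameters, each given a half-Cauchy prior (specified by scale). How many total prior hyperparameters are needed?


Each half-Cauchy prior needs 1 hyperparameter (scale).
Total = 1 * 8 = 8

8


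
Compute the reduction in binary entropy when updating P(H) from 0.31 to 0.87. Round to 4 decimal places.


H_before = -p*log2(p) - (1-p)*log2(1-p) for p=0.31: 0.8932
H_after for p=0.87: 0.5574
Reduction = 0.8932 - 0.5574 = 0.3357

0.3357


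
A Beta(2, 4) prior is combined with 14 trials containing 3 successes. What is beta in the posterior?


In conjugate updating:
beta_posterior = beta_prior + (n - k)
= 4 + (14 - 3)
= 4 + 11 = 15

15


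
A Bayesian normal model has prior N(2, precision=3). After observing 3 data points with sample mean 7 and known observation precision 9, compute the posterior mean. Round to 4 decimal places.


Posterior mean = (prior_precision * prior_mean + n * data_precision * data_mean) / (prior_precision + n * data_precision)
Numerator = 3*2 + 3*9*7 = 195
Denominator = 3 + 3*9 = 30
Posterior mean = 6.5

6.5


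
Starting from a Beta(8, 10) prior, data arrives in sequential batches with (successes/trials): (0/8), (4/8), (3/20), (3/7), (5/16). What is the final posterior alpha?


In sequential Bayesian updating, we sum all successes.
Total successes = 15
Final alpha = 8 + 15 = 23

23


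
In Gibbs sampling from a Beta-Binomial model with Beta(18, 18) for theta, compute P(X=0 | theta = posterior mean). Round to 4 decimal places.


Posterior mean = alpha/(alpha+beta) = 18/36 = 0.5
P(X=0|theta=mean) = 1 - theta = 0.5

0.5


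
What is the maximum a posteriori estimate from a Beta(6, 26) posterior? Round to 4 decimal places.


The MAP estimate equals the mode of the distribution.
Mode of Beta(a,b) = (a-1)/(a+b-2)
= 5/30
= 0.1667

0.1667


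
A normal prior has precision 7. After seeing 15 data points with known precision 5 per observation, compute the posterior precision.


In the conjugate normal model, precisions add:
tau_posterior = tau_prior + n * tau_data
= 7 + 15*5 = 82

82


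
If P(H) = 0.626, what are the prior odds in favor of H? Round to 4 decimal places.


Prior odds = P(H) / (1 - P(H))
= 0.626 / 0.374
= 1.6738

1.6738


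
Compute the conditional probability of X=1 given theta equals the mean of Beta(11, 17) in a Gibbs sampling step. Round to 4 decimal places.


Mean of Beta(11, 17) = 0.3929
P(X=1 | theta=0.3929) = 0.3929

0.3929


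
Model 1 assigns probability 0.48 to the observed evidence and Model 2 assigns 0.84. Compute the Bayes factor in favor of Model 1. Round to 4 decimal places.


BF = P(data|M1) / P(data|M2)
= 0.48 / 0.84 = 0.5714

0.5714


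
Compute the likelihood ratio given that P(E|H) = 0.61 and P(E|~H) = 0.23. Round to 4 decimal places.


LR = P(E|H) / P(E|~H)
= 0.61 / 0.23 = 2.6522

2.6522


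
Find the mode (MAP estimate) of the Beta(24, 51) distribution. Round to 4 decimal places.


For Beta(a,b) with a,b > 1:
Mode = (a-1)/(a+b-2) = (24-1)/(75-2)
= 23/73 = 0.3151

0.3151


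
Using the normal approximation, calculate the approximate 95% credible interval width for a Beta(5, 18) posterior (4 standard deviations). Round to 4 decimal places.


Var(Beta) = 5*18/(23^2 * 24) = 0.0071
SD = 0.0842
Width ~ 4*SD = 0.3368

0.3368


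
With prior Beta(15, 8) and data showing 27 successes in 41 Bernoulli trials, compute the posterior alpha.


Conjugate update: alpha_posterior = alpha_prior + k
= 15 + 27 = 42

42


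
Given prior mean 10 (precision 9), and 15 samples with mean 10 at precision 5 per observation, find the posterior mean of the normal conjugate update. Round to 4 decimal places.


The posterior mean is a precision-weighted average of prior and data.
Post. prec. = 9 + 75 = 84
Post. mean = (90 + 750)/84 = 840/84 = 10.0

10.0


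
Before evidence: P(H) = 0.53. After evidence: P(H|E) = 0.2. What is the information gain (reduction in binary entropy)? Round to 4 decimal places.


Prior entropy = 0.9974
Posterior entropy = 0.7219
Information gain = 0.9974 - 0.7219 = 0.2755

0.2755


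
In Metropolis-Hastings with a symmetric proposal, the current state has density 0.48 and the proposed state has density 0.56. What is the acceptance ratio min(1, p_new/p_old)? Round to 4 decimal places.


Ratio = p_new / p_old = 0.56 / 0.48 = 1.1667
Acceptance = min(1, 1.1667) = 1.0

1.0


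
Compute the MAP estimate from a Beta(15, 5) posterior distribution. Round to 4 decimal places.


MAP = mode of Beta distribution
= (alpha - 1)/(alpha + beta - 2)
= (15-1)/(15+5-2)
= 14/18 = 0.7778

0.7778


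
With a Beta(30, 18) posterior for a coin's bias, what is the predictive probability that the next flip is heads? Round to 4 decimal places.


The predictive probability equals the posterior mean.
P(next = heads) = alpha / (alpha + beta)
= 30 / 48 = 0.625

0.625


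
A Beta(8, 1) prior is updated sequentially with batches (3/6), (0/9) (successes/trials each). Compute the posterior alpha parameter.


Sequential conjugate updating is equivalent to a single batch update.
Total successes across all batches = 3
alpha_posterior = alpha_prior + total_successes = 8 + 3
= 11

11


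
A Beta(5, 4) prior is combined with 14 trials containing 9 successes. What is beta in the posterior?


In conjugate updating:
beta_posterior = beta_prior + (n - k)
= 4 + (14 - 9)
= 4 + 5 = 9

9


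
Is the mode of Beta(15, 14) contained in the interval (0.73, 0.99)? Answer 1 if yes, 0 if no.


Mode = (a-1)/(a+b-2) = 14/27 = 0.5185
Interval: (0.73, 0.99)
Contains mode? 0

0


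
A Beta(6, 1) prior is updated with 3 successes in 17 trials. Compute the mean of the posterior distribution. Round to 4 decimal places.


After update: Beta(9, 15)
Mean = 9 / (9 + 15) = 9 / 24
= 0.375

0.375


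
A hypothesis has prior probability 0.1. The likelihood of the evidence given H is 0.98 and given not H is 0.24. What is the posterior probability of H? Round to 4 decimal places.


Using Bayes' theorem:
P(E) = 0.1 * 0.98 + 0.9 * 0.24
P(E) = 0.314
P(H|E) = (0.1 * 0.98) / 0.314 = 0.3121

0.3121


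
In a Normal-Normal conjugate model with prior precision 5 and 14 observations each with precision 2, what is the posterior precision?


Posterior precision = prior precision + n * observation precision
= 5 + 14 * 2
= 5 + 28 = 33

33


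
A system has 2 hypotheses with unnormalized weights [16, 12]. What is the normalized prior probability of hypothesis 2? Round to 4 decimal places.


The normalized prior is the weight divided by the total.
Total weight = 28
P(H2) = 12 / 28 = 0.4286

0.4286


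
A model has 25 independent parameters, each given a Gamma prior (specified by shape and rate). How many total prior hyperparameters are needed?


Each Gamma prior needs 2 hyperparameters (shape and rate).
Total = 2 * 25 = 50

50


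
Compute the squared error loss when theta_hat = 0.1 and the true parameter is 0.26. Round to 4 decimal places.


L = (theta_hat - theta_true)^2
= (0.1 - 0.26)^2
= -0.16^2 = 0.0256

0.0256


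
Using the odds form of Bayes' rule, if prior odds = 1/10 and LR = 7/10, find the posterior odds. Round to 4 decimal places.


Bayes' rule in odds form: posterior odds = prior odds * LR
= (1 * 7) / (10 * 10)
= 7/100 = 0.07

0.07


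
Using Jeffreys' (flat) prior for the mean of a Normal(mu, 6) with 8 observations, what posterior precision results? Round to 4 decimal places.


Flat prior means prior precision is 0.
Posterior precision = n / sigma^2 = 8/6 = 1.3333

1.3333


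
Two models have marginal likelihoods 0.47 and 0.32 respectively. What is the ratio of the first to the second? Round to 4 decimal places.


Evidence ratio = 0.47 / 0.32
= 1.4687

1.4687


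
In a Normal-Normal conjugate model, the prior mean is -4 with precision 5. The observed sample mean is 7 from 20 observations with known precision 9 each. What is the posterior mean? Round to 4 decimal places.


Posterior precision = tau0 + n*tau = 5 + 20*9 = 185
Posterior mean = (tau0*mu0 + n*tau*xbar) / posterior_precision
= (5*-4 + 20*9*7) / 185
= 1240 / 185 = 6.7027

6.7027


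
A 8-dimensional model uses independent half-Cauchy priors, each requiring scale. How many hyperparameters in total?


Per parameter: 1 (scale).
Total = 8 * 1 = 8

8


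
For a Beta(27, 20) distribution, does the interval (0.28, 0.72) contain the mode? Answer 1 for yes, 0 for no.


Mode of Beta(a,b) = (a-1)/(a+b-2)
= (27-1)/(27+20-2) = 0.5778
Check: 0.28 <= 0.5778 <= 0.72?
Result: 1

1


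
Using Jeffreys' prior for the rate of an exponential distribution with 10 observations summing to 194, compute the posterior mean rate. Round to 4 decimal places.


Jeffreys' prior leads to posterior Gamma(10, 194).
Mean = 10/194 = 0.0515

0.0515


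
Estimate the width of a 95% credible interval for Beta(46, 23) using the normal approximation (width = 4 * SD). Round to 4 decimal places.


For Beta(a,b): Var = ab/((a+b)^2(a+b+1))
Var = 0.0032, SD = 0.0563
Approximate 95% CI width = 4 * 0.0563 = 0.2254

0.2254


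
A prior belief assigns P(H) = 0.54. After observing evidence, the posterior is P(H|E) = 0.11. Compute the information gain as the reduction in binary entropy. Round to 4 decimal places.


H(prior) = -0.54*log2(0.54) - 0.46*log2(0.46)
= 0.9954
H(post) = -0.11*log2(0.11) - 0.89*log2(0.89)
= 0.4999
IG = 0.9954 - 0.4999 = 0.4955

0.4955


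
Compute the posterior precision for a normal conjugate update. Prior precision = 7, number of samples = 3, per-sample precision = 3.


tau_post = tau_0 + n * tau
= 7 + 3 * 3 = 16

16


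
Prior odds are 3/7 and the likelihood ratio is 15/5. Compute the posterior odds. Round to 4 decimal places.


Posterior odds = prior odds * likelihood ratio
= (3/7) * (15/5)
= 45 / 35
= 1.2857

1.2857


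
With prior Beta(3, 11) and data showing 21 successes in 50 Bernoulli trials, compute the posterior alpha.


Conjugate update: alpha_posterior = alpha_prior + k
= 3 + 21 = 24

24


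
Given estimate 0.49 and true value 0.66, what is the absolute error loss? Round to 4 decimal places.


Absolute error = |estimate - true|
= |-0.17| = 0.17

0.17


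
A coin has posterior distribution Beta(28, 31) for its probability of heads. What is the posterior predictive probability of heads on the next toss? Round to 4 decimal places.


Posterior predictive = E[theta] = alpha/(alpha+beta)
= 28/59
= 0.4746

0.4746


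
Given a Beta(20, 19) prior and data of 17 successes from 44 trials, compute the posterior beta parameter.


Number of failures = 44 - 17 = 27
Posterior beta = 19 + 27 = 46

46


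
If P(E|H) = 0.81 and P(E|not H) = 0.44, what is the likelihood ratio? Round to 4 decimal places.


Likelihood ratio = P(E|H) / P(E|not H)
= 0.81 / 0.44
= 1.8409

1.8409


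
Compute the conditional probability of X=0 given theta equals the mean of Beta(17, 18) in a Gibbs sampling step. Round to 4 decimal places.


Mean of Beta(17, 18) = 0.4857
P(X=0 | theta=0.4857) = 0.5143

0.5143


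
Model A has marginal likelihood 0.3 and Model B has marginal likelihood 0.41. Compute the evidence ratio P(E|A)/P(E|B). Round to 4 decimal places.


Evidence ratio = P(E|A) / P(E|B)
= 0.3 / 0.41
= 0.7317

0.7317


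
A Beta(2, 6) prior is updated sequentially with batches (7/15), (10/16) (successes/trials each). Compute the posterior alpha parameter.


Sequential conjugate updating is equivalent to a single batch update.
Total successes across all batches = 17
alpha_posterior = alpha_prior + total_successes = 2 + 17
= 19

19


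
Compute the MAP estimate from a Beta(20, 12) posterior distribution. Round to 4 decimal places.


MAP = mode of Beta distribution
= (alpha - 1)/(alpha + beta - 2)
= (20-1)/(20+12-2)
= 19/30 = 0.6333

0.6333


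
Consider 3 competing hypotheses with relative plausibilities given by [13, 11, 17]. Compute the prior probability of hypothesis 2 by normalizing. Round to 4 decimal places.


Sum of weights = 13 + 11 + 17 = 41
Normalized prior for H2 = 11 / 41
= 0.2683

0.2683


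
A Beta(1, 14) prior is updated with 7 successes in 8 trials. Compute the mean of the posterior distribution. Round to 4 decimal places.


After update: Beta(8, 15)
Mean = 8 / (8 + 15) = 8 / 23
= 0.3478

0.3478


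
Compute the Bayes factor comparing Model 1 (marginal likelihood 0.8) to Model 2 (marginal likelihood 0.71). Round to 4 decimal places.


BF12 = marginal likelihood of M1 / marginal likelihood of M2
= 0.8/0.71
= 1.1268

1.1268


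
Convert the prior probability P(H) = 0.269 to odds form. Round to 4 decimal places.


P(not H) = 1 - 0.269 = 0.731
Odds = 0.269 / 0.731 = 0.368

0.368


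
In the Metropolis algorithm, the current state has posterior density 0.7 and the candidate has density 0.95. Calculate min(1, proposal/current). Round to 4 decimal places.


Ratio = 0.95/0.7 = 1.3571
Acceptance probability = min(1, 1.3571)
= 1.0

1.0


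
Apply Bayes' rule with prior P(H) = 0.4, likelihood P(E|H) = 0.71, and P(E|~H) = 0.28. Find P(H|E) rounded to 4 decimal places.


Step 1: Compute marginal P(E) = P(E|H)P(H) + P(E|~H)P(~H)
= 0.71*0.4 + 0.28*0.6 = 0.452
Step 2: P(H|E) = P(E|H)P(H)/P(E) = 0.284/0.452
= 0.6283

0.6283


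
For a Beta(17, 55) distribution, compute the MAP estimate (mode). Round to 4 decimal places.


MAP = mode = (a-1)/(a+b-2)
= (17-1)/(17+55-2)
= 16/70 = 0.2286

0.2286


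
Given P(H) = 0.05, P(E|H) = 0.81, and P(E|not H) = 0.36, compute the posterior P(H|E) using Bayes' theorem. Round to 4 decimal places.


By Bayes' theorem: P(H|E) = P(E|H)*P(H) / P(E)
P(E) = P(E|H)*P(H) + P(E|not H)*P(not H)
P(E) = 0.81*0.05 + 0.36*0.95 = 0.3825
P(H|E) = 0.81*0.05 / 0.3825 = 0.1059

0.1059


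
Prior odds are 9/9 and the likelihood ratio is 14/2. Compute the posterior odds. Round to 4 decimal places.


Posterior odds = prior odds * likelihood ratio
= (9/9) * (14/2)
= 126 / 18
= 7.0

7.0


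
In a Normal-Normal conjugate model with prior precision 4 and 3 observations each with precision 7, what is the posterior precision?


Posterior precision = prior precision + n * observation precision
= 4 + 3 * 7
= 4 + 21 = 25

25


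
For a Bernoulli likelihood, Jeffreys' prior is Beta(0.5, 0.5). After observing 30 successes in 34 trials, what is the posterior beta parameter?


Jeffreys' prior for Bernoulli is Beta(0.5, 0.5).
Posterior is Beta(0.5 + k, 0.5 + n - k).
Posterior beta = 0.5 + (n - k) = 0.5 + 4 = 4.5

4.5
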